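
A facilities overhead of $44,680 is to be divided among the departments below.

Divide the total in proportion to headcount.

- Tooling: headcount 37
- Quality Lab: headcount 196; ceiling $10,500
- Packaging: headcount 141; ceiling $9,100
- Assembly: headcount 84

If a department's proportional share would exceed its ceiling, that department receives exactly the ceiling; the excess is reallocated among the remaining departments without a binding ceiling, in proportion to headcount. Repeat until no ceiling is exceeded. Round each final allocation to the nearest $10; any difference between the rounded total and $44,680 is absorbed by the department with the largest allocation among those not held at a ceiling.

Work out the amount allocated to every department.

Headcount total: 458.
Pro-rata shares before constraints: Tooling 3,609.52; Quality Lab 19,120.70; Packaging 13,755.20; Assembly 8,194.59.
Held at cap: Quality Lab ($10,500), Packaging ($9,100); residual $25,080 reallocated over remaining headcount 121.
Remaining shares: Tooling 7,669.09 → $7,670; Assembly 17,410.91 → $17,410.

Tooling: $7,670 | Quality Lab: $10,500 | Packaging: $9,100 | Assembly: $17,410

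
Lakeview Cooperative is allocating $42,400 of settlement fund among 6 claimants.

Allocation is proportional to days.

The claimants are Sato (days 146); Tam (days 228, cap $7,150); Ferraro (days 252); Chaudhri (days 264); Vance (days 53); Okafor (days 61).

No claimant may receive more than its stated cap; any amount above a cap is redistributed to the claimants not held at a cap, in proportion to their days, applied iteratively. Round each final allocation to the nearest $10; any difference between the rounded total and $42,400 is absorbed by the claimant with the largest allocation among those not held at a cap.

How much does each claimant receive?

Total days = 1,004.
Proportional shares (ignoring caps): Sato 6,165.74; Tam 9,628.69; Ferraro 10,642.23; Chaudhri 11,149.00; Vance 2,238.25; Okafor 2,576.10.
Capped: Tam ($7,150); balance $35,250 reallocated over remaining days 776.
Remaining shares: Sato 6,632.09 → $6,630; Ferraro 11,447.16 → $11,450; Chaudhri 11,992.27 → $11,990; Vance 2,407.54 → $2,410; Okafor 2,770.94 → $2,770.

Sato: $6,630 | Tam: $7,150 | Ferraro: $11,450 | Chaudhri: $11,990 | Vance: $2,410 | Okafor: $2,770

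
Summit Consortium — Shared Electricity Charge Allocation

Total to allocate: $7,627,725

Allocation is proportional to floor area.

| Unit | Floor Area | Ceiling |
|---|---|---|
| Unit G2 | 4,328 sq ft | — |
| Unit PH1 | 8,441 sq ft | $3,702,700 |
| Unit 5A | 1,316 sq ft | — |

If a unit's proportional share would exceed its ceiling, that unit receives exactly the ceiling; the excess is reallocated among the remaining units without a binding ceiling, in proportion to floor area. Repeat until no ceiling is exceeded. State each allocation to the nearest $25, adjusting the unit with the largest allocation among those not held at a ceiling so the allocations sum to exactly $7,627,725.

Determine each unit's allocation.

Unit G2: $3,009,825; Unit PH1: $3,702,700; Unit 5A: $915,200

Floor area total: 14,085.
Pro-rata shares before constraints: Unit G2 2,343,826.33; Unit PH1 4,571,219.50; Unit 5A 712,679.17.
Held at cap: Unit PH1 ($3,702,700); remaining pool $3,925,025 reallocated over remaining floor area 5,644.
Shares after redistribution: Unit G2 3,009,834.90 → $3,009,825; Unit 5A 915,190.10 → $915,200.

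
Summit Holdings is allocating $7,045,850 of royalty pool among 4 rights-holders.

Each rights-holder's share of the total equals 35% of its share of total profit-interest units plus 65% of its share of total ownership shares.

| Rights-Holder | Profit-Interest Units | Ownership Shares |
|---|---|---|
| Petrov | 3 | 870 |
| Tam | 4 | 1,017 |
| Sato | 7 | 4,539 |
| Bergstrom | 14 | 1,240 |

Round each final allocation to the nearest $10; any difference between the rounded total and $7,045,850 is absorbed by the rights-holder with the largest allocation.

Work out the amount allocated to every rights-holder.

Profit-interest units total 28; ownership shares total 7,666.
Combined weights (35% profit-interest units + 65% ownership shares): Petrov 0.1113; Tam 0.1362; Sato 0.4724; Bergstrom 0.2801.
Pro-rata amounts: Petrov 783,972.59; Tam 959,866.09; Sato 3,328,189.87; Bergstrom 1,973,821.44.
Rounded to nearest $10: Petrov $783,970; Tam $959,870; Sato $3,328,190; Bergstrom $1,973,820. Sum = $7,045,850.
No rounding difference to absorb.

Petrov: $783,970 · Tam: $959,870 · Sato: $3,328,190 · Bergstrom: $1,973,820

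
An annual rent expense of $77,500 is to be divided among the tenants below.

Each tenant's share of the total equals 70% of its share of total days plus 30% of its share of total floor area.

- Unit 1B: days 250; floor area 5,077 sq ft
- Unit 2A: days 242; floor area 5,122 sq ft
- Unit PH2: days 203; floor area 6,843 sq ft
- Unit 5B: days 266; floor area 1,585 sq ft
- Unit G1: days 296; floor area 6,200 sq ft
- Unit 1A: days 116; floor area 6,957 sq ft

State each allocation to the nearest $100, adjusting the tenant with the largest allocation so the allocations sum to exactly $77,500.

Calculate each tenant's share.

Days total 1,373; floor area total 31,784.
Blended shares (70% days + 30% floor area): Unit 1B 0.1754; Unit 2A 0.1717; Unit PH2 0.1681; Unit 5B 0.1506; Unit G1 0.2094; Unit 1A 0.1248.
Unrounded shares: Unit 1B 13,591.83; Unit 2A 13,308.65; Unit PH2 13,026.59; Unit 5B 11,669.62; Unit G1 16,230.86; Unit 1A 9,672.44.
Rounded to nearest $100: Unit 1B $13,600; Unit 2A $13,300; Unit PH2 $13,000; Unit 5B $11,700; Unit G1 $16,200; Unit 1A $9,700. Sum = $77,500.
Sum already equals the total — no adjustment.

Unit 1B: $13,600; Unit 2A: $13,300; Unit PH2: $13,000; Unit 5B: $11,700; Unit G1: $16,200; Unit 1A: $9,700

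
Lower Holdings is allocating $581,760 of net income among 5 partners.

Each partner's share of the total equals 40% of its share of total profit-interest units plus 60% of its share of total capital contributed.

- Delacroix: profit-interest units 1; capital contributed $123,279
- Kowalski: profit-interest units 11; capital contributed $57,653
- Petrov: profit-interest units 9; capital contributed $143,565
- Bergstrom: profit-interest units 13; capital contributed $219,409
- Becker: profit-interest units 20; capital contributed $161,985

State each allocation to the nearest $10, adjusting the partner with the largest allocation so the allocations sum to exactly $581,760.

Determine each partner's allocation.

Totals — profit-interest units 54, capital contributed 705,891.
Combined weights (40% profit-interest units + 60% capital contributed): Delacroix 0.1122; Kowalski 0.1305; Petrov 0.1887; Bergstrom 0.2828; Becker 0.2858.
Pro-rata amounts: Delacroix 65,269.56; Kowalski 75,911.50; Petrov 109,775.45; Bergstrom 164,516.88; Becker 166,286.62.
Rounded to nearest $10: Delacroix $65,270; Kowalski $75,910; Petrov $109,780; Bergstrom $164,520; Becker $166,290. Sum = $581,770.
Difference $581,760 − $581,770 = −$10 applied to largest allocation (Becker): Becker becomes $166,280.

Delacroix: $65,270 · Kowalski: $75,910 · Petrov: $109,780 · Bergstrom: $164,520 · Becker: $166,280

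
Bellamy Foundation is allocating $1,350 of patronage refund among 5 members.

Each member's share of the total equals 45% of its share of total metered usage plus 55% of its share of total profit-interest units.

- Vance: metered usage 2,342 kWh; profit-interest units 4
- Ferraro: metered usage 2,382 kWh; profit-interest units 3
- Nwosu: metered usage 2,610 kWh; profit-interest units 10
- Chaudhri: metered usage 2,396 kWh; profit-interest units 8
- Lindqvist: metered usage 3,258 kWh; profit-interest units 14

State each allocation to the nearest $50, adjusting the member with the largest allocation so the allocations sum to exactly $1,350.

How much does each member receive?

Totals — metered usage 12,988, profit-interest units 39.
Composite weights (45% metered usage + 55% profit-interest units): Vance 0.1376; Ferraro 0.1248; Nwosu 0.2315; Chaudhri 0.1958; Lindqvist 0.3103.
Pro-rata amounts: Vance 185.70; Ferraro 168.53; Nwosu 312.46; Chaudhri 264.38; Lindqvist 418.93.
After rounding ($50): Vance $200; Ferraro $150; Nwosu $300; Chaudhri $250; Lindqvist $400. Sum = $1,300.
Difference $1,350 − $1,300 = +$50 applied to largest allocation (Lindqvist): Lindqvist becomes $450.

Vance: $200 | Ferraro: $150 | Nwosu: $300 | Chaudhri: $250 | Lindqvist: $450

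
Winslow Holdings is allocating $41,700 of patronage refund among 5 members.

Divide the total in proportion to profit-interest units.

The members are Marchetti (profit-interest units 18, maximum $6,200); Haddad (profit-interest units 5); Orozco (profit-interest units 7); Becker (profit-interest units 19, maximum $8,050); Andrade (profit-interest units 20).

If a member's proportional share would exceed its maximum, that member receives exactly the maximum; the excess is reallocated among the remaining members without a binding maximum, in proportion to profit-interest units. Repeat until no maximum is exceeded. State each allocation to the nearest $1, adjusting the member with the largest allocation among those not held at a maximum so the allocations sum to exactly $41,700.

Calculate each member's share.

Marchetti: $6,200; Haddad: $4,289; Orozco: $6,005; Becker: $8,050; Andrade: $17,156

Profit-interest units total: 69.
Pro-rata shares before constraints: Marchetti 10,878.26; Haddad 3,021.74; Orozco 4,230.43; Becker 11,482.61; Andrade 12,086.96.
Capped: Marchetti ($6,200), Becker ($8,050); remaining pool $27,450 reallocated over remaining profit-interest units 32.
Shares after redistribution: Haddad 4,289.06 → $4,289; Orozco 6,004.69 → $6,005; Andrade 17,156.25 → $17,156.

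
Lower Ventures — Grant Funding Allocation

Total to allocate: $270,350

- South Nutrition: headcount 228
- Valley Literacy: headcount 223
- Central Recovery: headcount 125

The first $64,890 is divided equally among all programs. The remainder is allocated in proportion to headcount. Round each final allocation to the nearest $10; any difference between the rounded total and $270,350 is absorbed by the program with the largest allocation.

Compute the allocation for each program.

South Nutrition: $102,960 · Valley Literacy: $101,170 · Central Recovery: $66,220

$64,890 shared equally gives $21,630 per program.
Remainder $205,460 by headcount (total 576): South Nutrition 81,327.92 → $81,330; Valley Literacy 79,544.41 → $79,540; Central Recovery 44,587.67 → $44,590.
Totals: South Nutrition $21,630 + $81,330 = $102,960; Valley Literacy $21,630 + $79,540 = $101,170; Central Recovery $21,630 + $44,590 = $66,220.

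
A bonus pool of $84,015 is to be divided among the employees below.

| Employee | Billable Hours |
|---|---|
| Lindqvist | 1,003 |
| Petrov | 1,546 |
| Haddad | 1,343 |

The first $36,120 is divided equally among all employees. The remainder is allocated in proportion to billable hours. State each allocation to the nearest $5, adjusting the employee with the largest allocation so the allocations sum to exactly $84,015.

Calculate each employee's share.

Lindqvist: $24,385 · Petrov: $31,065 · Haddad: $28,565

$36,120 shared equally gives $12,040 per employee.
Remainder $47,895 by billable hours (total 3,892): Lindqvist 12,342.93 → $12,345; Petrov 19,025.10 → $19,025; Haddad 16,526.97 → $16,525.
Totals: Lindqvist $12,040 + $12,345 = $24,385; Petrov $12,040 + $19,025 = $31,065; Haddad $12,040 + $16,525 = $28,565.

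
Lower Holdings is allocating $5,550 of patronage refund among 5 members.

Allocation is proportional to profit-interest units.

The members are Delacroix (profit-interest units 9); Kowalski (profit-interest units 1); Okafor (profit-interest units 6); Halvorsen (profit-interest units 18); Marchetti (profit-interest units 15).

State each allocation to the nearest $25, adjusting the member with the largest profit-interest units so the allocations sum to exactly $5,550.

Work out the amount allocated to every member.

Delacroix: $1,025; Kowalski: $125; Okafor: $675; Halvorsen: $2,025; Marchetti: $1,700

Profit-interest units total: 49.
Pro-rata amounts: Delacroix 9/49 × $5,550 = 1,019.39; Kowalski 1/49 × $5,550 = 113.27; Okafor 6/49 × $5,550 = 679.59; Halvorsen 18/49 × $5,550 = 2,038.78; Marchetti 15/49 × $5,550 = 1,698.98.
Rounded to nearest $25: Delacroix $1,025; Kowalski $125; Okafor $675; Halvorsen $2,050; Marchetti $1,700. Sum = $5,575.
Difference $5,550 − $5,575 = −$25 applied to largest profit-interest units (Halvorsen): Halvorsen becomes $2,025.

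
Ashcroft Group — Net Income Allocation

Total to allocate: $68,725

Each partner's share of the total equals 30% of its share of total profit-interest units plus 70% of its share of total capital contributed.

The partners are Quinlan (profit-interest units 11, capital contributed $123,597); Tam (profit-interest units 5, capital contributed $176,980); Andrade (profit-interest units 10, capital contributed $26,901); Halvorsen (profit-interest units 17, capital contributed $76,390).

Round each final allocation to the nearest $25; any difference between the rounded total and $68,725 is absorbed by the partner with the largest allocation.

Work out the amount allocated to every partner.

Quinlan: $20,000 · Tam: $23,475 · Andrade: $8,000 · Halvorsen: $17,250

Profit-interest units total 43; capital contributed total 403,868.
Composite weights (30% profit-interest units + 70% capital contributed): Quinlan 0.2910; Tam 0.3416; Andrade 0.1164; Halvorsen 0.2510.
Proportional shares: Quinlan 19,996.73; Tam 23,478.69; Andrade 7,999.13; Halvorsen 17,250.44.
At nearest $25: Quinlan $20,000; Tam $23,475; Andrade $8,000; Halvorsen $17,250. Sum = $68,725.
Sum already equals the total — no adjustment.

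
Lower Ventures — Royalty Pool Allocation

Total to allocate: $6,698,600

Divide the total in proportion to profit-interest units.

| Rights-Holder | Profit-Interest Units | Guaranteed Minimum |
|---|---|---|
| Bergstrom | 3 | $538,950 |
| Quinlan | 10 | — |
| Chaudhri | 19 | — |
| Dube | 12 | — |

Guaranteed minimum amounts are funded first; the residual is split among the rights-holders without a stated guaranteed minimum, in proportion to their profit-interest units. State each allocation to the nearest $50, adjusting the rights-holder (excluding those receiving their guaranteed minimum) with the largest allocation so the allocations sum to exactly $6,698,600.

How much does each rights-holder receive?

Bergstrom: $538,950; Quinlan: $1,502,350; Chaudhri: $2,854,500; Dube: $1,802,800

Guaranteed amounts: Bergstrom $538,950. Remaining pool $6,159,650.
Remaining pool split over remaining profit-interest units 41: Quinlan 1,502,353.66 → $1,502,350; Chaudhri 2,854,471.95 → $2,854,450; Dube 1,802,824.39 → $1,802,800.
Rounding difference +$50 applied to Chaudhri → $2,854,500.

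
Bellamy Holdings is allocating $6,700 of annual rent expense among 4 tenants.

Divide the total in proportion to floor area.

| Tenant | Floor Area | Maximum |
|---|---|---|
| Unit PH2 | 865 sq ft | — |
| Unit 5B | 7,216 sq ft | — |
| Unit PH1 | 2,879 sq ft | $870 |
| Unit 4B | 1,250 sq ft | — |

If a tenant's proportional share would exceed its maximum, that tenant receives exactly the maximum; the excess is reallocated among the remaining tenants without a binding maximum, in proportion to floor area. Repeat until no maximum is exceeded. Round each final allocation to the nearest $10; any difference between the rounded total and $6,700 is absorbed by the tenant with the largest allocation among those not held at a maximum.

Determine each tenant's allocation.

Total floor area = 12,210.
Proportional shares (ignoring caps): Unit PH2 474.65; Unit 5B 3,959.64; Unit PH1 1,579.80; Unit 4B 685.91.
Cap binds for Unit PH1 ($870); balance $5,830 reallocated over remaining floor area 9,331.
Shares after redistribution: Unit PH2 540.45 → $540; Unit 5B 4,508.55 → $4,510; Unit 4B 781.00 → $780.

Unit PH2: $540 | Unit 5B: $4,510 | Unit PH1: $870 | Unit 4B: $780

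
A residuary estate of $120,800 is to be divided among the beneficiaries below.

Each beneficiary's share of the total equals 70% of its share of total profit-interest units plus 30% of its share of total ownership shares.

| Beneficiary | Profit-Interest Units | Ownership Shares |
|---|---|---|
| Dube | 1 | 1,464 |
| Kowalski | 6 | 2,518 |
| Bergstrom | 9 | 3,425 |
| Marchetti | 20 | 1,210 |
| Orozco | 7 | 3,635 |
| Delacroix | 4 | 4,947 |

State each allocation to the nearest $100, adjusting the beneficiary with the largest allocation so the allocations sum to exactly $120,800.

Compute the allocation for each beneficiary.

Dube: $4,900; Kowalski: $16,100; Bergstrom: $23,400; Marchetti: $38,500; Orozco: $20,300; Delacroix: $17,600

Totals — profit-interest units 47, ownership shares 17,199.
Blended shares (70% profit-interest units + 30% ownership shares): Dube 0.0404; Kowalski 0.1333; Bergstrom 0.1938; Marchetti 0.3190; Orozco 0.1677; Delacroix 0.1459.
Raw shares: Dube 4,883.94; Kowalski 16,100.57; Bergstrom 23,409.16; Marchetti 38,532.57; Orozco 20,253.35; Delacroix 17,620.42.
Rounded to nearest $100: Dube $4,900; Kowalski $16,100; Bergstrom $23,400; Marchetti $38,500; Orozco $20,300; Delacroix $17,600. Sum = $120,800.
No rounding difference to absorb.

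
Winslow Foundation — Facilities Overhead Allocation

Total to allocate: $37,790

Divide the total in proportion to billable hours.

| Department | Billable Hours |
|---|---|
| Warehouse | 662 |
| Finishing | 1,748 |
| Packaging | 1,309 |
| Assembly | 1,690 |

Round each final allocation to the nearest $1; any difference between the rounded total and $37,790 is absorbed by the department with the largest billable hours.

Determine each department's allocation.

Sum of billable hours: 5,409.
Proportional shares: Warehouse 662/5,409 × $37,790 = 4,625.07; Finishing 1,748/5,409 × $37,790 = 12,212.41; Packaging 1,309/5,409 × $37,790 = 9,145.33; Assembly 1,690/5,409 × $37,790 = 11,807.19.
Rounded to nearest $1: Warehouse $4,625; Finishing $12,212; Packaging $9,145; Assembly $11,807. Sum = $37,789.
Difference $37,790 − $37,789 = +$1 applied to largest billable hours (Finishing): Finishing becomes $12,213.

Warehouse: $4,625; Finishing: $12,213; Packaging: $9,145; Assembly: $11,807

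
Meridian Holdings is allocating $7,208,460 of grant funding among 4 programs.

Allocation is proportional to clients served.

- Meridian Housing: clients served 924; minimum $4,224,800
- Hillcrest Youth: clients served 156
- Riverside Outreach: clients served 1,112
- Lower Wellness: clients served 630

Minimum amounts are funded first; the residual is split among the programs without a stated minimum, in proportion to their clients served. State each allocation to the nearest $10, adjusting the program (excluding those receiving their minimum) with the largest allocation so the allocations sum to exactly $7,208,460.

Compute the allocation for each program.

Meridian Housing: $4,224,800 · Hillcrest Youth: $245,230 · Riverside Outreach: $1,748,070 · Lower Wellness: $990,360

Guaranteed amounts: Meridian Housing $4,224,800. Balance $2,983,660.
Balance split over remaining clients served 1,898: Hillcrest Youth 245,232.33 → $245,230; Riverside Outreach 1,748,066.34 → $1,748,070; Lower Wellness 990,361.33 → $990,360.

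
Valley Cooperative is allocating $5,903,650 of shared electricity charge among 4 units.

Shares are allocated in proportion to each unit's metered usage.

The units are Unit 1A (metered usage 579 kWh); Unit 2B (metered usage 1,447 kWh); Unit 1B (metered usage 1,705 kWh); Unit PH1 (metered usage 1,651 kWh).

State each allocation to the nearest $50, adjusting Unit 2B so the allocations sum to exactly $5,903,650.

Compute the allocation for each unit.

Metered usage total: 5,382.
Unrounded shares: Unit 1A 579/5,382 × $5,903,650 = 635,119.54; Unit 2B 1,447/5,382 × $5,903,650 = 1,587,250.38; Unit 1B 1,705/5,382 × $5,903,650 = 1,870,257.01; Unit PH1 1,651/5,382 × $5,903,650 = 1,811,023.07.
At nearest $50: Unit 1A $635,100; Unit 2B $1,587,250; Unit 1B $1,870,250; Unit PH1 $1,811,000. Sum = $5,903,600.
Difference $5,903,650 − $5,903,600 = +$50 applied to Unit 2B: Unit 2B becomes $1,587,300.

Unit 1A: $635,100 | Unit 2B: $1,587,300 | Unit 1B: $1,870,250 | Unit PH1: $1,811,000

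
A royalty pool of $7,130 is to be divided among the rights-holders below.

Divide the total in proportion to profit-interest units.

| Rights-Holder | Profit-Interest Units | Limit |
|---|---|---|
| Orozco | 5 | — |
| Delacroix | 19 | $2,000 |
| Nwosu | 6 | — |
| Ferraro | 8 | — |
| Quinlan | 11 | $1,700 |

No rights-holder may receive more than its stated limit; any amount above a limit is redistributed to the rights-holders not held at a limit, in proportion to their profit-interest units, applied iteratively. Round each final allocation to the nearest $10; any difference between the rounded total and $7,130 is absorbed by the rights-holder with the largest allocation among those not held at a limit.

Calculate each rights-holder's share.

Sum of profit-interest units: 49.
Proportional shares (ignoring caps): Orozco 727.55; Delacroix 2,764.69; Nwosu 873.06; Ferraro 1,164.08; Quinlan 1,600.61.
Capped: Delacroix ($2,000); residual $5,130 reallocated over remaining profit-interest units 30.
Capped: Quinlan ($1,700); residual $3,430 reallocated over remaining profit-interest units 19.
Remaining shares: Orozco 902.63 → $900; Nwosu 1,083.16 → $1,080; Ferraro 1,444.21 → $1,440.
Rounding difference +$10 applied to Ferraro → $1,450.

Orozco: $900 | Delacroix: $2,000 | Nwosu: $1,080 | Ferraro: $1,450 | Quinlan: $1,700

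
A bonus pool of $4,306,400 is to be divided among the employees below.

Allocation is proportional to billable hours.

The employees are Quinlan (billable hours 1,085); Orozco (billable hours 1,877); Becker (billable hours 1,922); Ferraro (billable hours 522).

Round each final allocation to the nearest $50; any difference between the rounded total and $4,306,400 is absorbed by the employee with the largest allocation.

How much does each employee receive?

Combined billable hours = 5,406.
Pro-rata amounts: Quinlan 1,085/5,406 × $4,306,400 = 864,307.07; Orozco 1,877/5,406 × $4,306,400 = 1,495,211.39; Becker 1,922/5,406 × $4,306,400 = 1,531,058.23; Ferraro 522/5,406 × $4,306,400 = 415,823.31.
At nearest $50: Quinlan $864,300; Orozco $1,495,200; Becker $1,531,050; Ferraro $415,800. Sum = $4,306,350.
Difference $4,306,400 − $4,306,350 = +$50 applied to largest allocation (Becker): Becker becomes $1,531,100.

Quinlan: $864,300 · Orozco: $1,495,200 · Becker: $1,531,100 · Ferraro: $415,800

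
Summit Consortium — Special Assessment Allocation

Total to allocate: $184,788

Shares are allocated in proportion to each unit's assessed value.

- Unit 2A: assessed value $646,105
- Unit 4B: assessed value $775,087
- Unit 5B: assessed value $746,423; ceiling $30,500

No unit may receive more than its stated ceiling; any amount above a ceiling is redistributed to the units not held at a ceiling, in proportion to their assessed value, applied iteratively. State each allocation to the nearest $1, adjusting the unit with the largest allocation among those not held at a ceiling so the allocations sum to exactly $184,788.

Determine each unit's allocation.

Sum of assessed value: 2,167,615.
Unconstrained shares: Unit 2A 55,080.10; Unit 4B 66,075.75; Unit 5B 63,632.15.
Cap binds for Unit 5B ($30,500); residual $154,288 reallocated over remaining assessed value 1,421,192.
Remaining shares: Unit 2A 70,142.70 → $70,143; Unit 4B 84,145.30 → $84,145.

Unit 2A: $70,143; Unit 4B: $84,145; Unit 5B: $30,500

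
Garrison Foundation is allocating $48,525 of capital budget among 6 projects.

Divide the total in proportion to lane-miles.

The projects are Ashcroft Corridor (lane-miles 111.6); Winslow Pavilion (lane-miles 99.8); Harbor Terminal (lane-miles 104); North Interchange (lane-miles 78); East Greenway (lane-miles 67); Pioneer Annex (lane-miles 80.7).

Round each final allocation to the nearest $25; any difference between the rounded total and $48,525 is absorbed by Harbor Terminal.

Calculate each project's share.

Ashcroft Corridor: $10,000 | Winslow Pavilion: $8,950 | Harbor Terminal: $9,350 | North Interchange: $7,000 | East Greenway: $6,000 | Pioneer Annex: $7,225

Sum of lane-miles: 541.1.
Raw shares: Ashcroft Corridor 111.6/541.1 × $48,525 = 10,008.11; Winslow Pavilion 99.8/541.1 × $48,525 = 8,949.91; Harbor Terminal 104/541.1 × $48,525 = 9,326.56; North Interchange 78/541.1 × $48,525 = 6,994.92; East Greenway 67/541.1 × $48,525 = 6,008.45; Pioneer Annex 80.7/541.1 × $48,525 = 7,237.05.
At nearest $25: Ashcroft Corridor $10,000; Winslow Pavilion $8,950; Harbor Terminal $9,325; North Interchange $7,000; East Greenway $6,000; Pioneer Annex $7,225. Sum = $48,500.
Difference $48,525 − $48,500 = +$25 applied to Harbor Terminal: Harbor Terminal becomes $9,350.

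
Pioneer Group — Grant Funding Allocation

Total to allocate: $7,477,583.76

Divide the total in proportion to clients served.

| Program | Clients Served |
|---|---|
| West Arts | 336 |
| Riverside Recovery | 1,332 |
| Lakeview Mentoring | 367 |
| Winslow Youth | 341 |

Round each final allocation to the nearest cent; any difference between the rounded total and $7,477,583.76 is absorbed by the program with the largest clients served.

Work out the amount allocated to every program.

Sum of clients served: 336 + 1,332 + 367 + 341 = 2,376.
Proportional shares: West Arts 1,057,436.0873; Riverside Recovery 4,191,978.7745; Lakeview Mentoring 1,154,997.1548; Winslow Youth 1,073,171.7433.
After rounding (cent): West Arts $1,057,436.09; Riverside Recovery $4,191,978.77; Lakeview Mentoring $1,154,997.15; Winslow Youth $1,073,171.74. Sum = $7,477,583.75.
Difference $7,477,583.76 − $7,477,583.75 = +$0.01 applied to largest clients served (Riverside Recovery): Riverside Recovery becomes $4,191,978.78.

West Arts: $1,057,436.09 · Riverside Recovery: $4,191,978.78 · Lakeview Mentoring: $1,154,997.15 · Winslow Youth: $1,073,171.74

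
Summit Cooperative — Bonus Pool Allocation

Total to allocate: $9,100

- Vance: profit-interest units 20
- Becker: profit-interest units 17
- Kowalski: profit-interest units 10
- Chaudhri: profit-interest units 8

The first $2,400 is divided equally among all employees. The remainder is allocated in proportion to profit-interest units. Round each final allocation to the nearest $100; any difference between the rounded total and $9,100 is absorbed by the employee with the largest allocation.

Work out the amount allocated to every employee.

Vance: $3,000; Becker: $2,700; Kowalski: $1,800; Chaudhri: $1,600

$2,400 shared equally gives $600 per employee.
Remainder $6,700 by profit-interest units (total 55): Vance 2,436.36 → $2,400; Becker 2,070.91 → $2,100; Kowalski 1,218.18 → $1,200; Chaudhri 974.55 → $1,000.
Totals: Vance $600 + $2,400 = $3,000; Becker $600 + $2,100 = $2,700; Kowalski $600 + $1,200 = $1,800; Chaudhri $600 + $1,000 = $1,600.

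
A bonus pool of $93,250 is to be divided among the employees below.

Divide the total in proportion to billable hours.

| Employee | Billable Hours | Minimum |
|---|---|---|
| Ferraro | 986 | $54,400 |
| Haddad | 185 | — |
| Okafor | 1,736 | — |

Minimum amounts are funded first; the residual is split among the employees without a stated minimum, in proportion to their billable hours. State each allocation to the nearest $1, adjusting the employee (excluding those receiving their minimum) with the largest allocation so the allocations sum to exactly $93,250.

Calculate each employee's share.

Ferraro: $54,400 | Haddad: $3,741 | Okafor: $35,109

Minimums first: Ferraro $54,400. Balance $38,850.
Balance split over remaining billable hours 1,921: Haddad 3,741.41 → $3,741; Okafor 35,108.59 → $35,109.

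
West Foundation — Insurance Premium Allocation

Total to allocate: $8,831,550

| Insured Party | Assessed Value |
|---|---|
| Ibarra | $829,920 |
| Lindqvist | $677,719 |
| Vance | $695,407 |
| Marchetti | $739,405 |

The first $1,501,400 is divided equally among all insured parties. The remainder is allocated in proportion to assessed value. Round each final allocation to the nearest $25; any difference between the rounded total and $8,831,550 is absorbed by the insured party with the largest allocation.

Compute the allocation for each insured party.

$1,501,400 shared equally gives $375,350 per insured party.
Remainder $7,330,150 by assessed value (total 2,942,451): Ibarra 2,067,473.03 → $2,067,475; Lindqvist 1,688,314.24 → $1,688,325; Vance 1,732,378.08 → $1,732,375; Marchetti 1,841,984.65 → $1,841,975.
Totals: Ibarra $375,350 + $2,067,475 = $2,442,825; Lindqvist $375,350 + $1,688,325 = $2,063,675; Vance $375,350 + $1,732,375 = $2,107,725; Marchetti $375,350 + $1,841,975 = $2,217,325.

Ibarra: $2,442,825 · Lindqvist: $2,063,675 · Vance: $2,107,725 · Marchetti: $2,217,325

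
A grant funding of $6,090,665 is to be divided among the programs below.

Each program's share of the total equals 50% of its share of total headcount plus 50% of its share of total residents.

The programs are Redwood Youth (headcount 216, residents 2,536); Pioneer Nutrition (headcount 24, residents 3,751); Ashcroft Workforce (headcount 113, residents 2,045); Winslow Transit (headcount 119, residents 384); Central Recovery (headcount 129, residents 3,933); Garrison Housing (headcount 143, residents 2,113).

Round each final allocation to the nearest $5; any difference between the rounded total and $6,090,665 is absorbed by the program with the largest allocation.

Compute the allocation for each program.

Redwood Youth: $1,407,295 | Pioneer Nutrition: $872,050 | Ashcroft Workforce: $884,405 | Winslow Transit: $566,305 | Central Recovery: $1,339,380 | Garrison Housing: $1,021,230

Headcount total 744; residents total 14,762.
Combined weights (50% headcount + 50% residents): Redwood Youth 0.2311; Pioneer Nutrition 0.1432; Ashcroft Workforce 0.1452; Winslow Transit 0.0930; Central Recovery 0.2199; Garrison Housing 0.1677.
Pro-rata amounts: Redwood Youth 1,407,293.89; Pioneer Nutrition 872,050.53; Ashcroft Workforce 884,404.41; Winslow Transit 566,306.90; Central Recovery 1,339,381.12; Garrison Housing 1,021,228.16.
Rounded to nearest $5: Redwood Youth $1,407,295; Pioneer Nutrition $872,050; Ashcroft Workforce $884,405; Winslow Transit $566,305; Central Recovery $1,339,380; Garrison Housing $1,021,230. Sum = $6,090,665.
Rounded total matches; no reconciliation needed.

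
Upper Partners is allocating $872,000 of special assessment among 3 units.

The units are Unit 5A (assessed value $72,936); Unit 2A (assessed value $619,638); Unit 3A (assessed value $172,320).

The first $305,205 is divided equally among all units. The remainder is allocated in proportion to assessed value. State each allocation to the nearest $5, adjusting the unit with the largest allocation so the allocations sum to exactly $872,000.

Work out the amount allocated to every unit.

Unit 5A: $149,530 · Unit 2A: $507,810 · Unit 3A: $214,660

Equal tier: $305,205 ÷ 3 = $101,735 apiece.
Remainder $566,795 by assessed value (total 864,894): Unit 5A 47,797.49 → $47,795; Unit 2A 406,070.25 → $406,070; Unit 3A 112,927.27 → $112,925.
Rounding difference +$5 on remainder applied to Unit 2A.
Totals: Unit 5A $101,735 + $47,795 = $149,530; Unit 2A $101,735 + $406,075 = $507,810; Unit 3A $101,735 + $112,925 = $214,660.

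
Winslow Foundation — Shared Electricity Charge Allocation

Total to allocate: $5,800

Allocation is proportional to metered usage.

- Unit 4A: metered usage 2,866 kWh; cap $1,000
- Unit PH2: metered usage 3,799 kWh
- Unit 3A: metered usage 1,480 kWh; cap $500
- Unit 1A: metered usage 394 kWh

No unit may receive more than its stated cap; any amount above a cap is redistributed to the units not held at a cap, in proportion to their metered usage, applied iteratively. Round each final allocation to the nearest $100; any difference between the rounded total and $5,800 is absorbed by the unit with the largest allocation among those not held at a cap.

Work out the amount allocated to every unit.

Unit 4A: $1,000 · Unit PH2: $3,900 · Unit 3A: $500 · Unit 1A: $400

Total metered usage = 8,539.
Unconstrained shares: Unit 4A 1,946.69; Unit PH2 2,580.42; Unit 3A 1,005.27; Unit 1A 267.62.
Held at cap: Unit 4A ($1,000), Unit 3A ($500); remaining pool $4,300 reallocated over remaining metered usage 4,193.
Redistributed shares: Unit PH2 3,895.95 → $3,900; Unit 1A 404.05 → $400.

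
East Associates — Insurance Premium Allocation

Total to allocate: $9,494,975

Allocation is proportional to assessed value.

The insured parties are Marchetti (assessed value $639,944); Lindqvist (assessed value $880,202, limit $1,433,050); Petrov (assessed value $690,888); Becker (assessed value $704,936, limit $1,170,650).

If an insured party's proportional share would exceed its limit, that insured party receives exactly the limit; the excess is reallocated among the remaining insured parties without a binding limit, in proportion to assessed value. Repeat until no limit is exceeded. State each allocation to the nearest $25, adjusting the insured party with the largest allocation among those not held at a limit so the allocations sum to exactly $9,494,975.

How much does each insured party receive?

Marchetti: $3,313,750 | Lindqvist: $1,433,050 | Petrov: $3,577,525 | Becker: $1,170,650

Total assessed value = 2,915,970.
Unconstrained shares: Marchetti 2,083,784.22; Lindqvist 2,866,111.79; Petrov 2,249,667.96; Becker 2,295,411.03.
Cap binds for Lindqvist ($1,433,050), Becker ($1,170,650); balance $6,891,275 reallocated over remaining assessed value 1,330,832.
Redistributed shares: Marchetti 3,313,739.14 → $3,313,750; Petrov 3,577,535.86 → $3,577,525.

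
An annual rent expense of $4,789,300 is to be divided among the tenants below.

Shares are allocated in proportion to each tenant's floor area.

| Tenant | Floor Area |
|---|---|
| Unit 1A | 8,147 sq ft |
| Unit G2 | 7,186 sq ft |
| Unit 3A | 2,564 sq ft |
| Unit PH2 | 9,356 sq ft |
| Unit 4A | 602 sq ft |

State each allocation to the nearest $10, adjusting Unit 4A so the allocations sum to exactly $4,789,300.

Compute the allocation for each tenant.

Unit 1A: $1,400,770 | Unit G2: $1,235,540 | Unit 3A: $440,850 | Unit PH2: $1,608,640 | Unit 4A: $103,500

Combined floor area = 27,855.
Proportional shares: Unit 1A 8,147/27,855 × $4,789,300 = 1,400,769.24; Unit G2 7,186/27,855 × $4,789,300 = 1,235,537.96; Unit 3A 2,564/27,855 × $4,789,300 = 440,846.00; Unit PH2 9,356/27,855 × $4,789,300 = 1,608,640.85; Unit 4A 602/27,855 × $4,789,300 = 103,505.96.
Rounded to nearest $10: Unit 1A $1,400,770; Unit G2 $1,235,540; Unit 3A $440,850; Unit PH2 $1,608,640; Unit 4A $103,510. Sum = $4,789,310.
Difference $4,789,300 − $4,789,310 = −$10 applied to Unit 4A: Unit 4A becomes $103,500.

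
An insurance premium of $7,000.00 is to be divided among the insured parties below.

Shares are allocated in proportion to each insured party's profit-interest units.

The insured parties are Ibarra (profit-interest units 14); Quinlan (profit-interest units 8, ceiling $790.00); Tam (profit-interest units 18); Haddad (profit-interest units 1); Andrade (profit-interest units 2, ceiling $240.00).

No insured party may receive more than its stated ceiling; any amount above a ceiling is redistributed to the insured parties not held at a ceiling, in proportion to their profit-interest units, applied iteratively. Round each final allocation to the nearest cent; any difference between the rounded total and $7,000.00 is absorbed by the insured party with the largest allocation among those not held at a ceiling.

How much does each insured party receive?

Ibarra: $2,532.73 | Quinlan: $790.00 | Tam: $3,256.36 | Haddad: $180.91 | Andrade: $240.00

Profit-interest units total: 43.
Unconstrained shares: Ibarra 2,279.0698; Quinlan 1,302.3256; Tam 2,930.2326; Haddad 162.7907; Andrade 325.5814.
Held at cap: Quinlan ($790.00), Andrade ($240.00); balance $5,970.00 reallocated over remaining profit-interest units 33.
Shares after redistribution: Ibarra 2,532.7273 → $2,532.73; Tam 3,256.3636 → $3,256.36; Haddad 180.9091 → $180.91.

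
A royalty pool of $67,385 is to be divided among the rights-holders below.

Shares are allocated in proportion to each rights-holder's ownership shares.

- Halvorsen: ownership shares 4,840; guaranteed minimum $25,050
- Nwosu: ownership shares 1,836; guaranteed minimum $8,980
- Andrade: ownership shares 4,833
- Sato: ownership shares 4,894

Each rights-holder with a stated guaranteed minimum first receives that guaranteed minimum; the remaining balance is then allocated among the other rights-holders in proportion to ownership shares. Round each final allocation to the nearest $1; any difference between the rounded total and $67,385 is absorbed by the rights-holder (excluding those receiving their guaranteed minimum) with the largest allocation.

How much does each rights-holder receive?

Halvorsen: $25,050; Nwosu: $8,980; Andrade: $16,573; Sato: $16,782

Guaranteed amounts: Halvorsen $25,050; Nwosu $8,980. Residual $33,355.
Residual split over remaining ownership shares 9,727: Andrade 16,572.91 → $16,573; Sato 16,782.09 → $16,782.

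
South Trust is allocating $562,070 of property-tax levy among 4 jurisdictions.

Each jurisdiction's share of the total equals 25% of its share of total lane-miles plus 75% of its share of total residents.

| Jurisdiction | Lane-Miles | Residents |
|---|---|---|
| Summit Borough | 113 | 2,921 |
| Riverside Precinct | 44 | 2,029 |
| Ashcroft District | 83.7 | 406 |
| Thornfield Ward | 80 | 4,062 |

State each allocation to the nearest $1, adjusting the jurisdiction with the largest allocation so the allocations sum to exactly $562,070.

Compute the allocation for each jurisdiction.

Summit Borough: $180,257 | Riverside Precinct: $110,098 | Ashcroft District: $54,847 | Thornfield Ward: $216,868

Lane-miles total 320.7; residents total 9,418.
Combined weights (25% lane-miles + 75% residents): Summit Borough 0.3207; Riverside Precinct 0.1959; Ashcroft District 0.0976; Thornfield Ward 0.3858.
Pro-rata amounts: Summit Borough 180,256.77; Riverside Precinct 110,097.63; Ashcroft District 54,846.57; Thornfield Ward 216,869.03.
After rounding ($1): Summit Borough $180,257; Riverside Precinct $110,098; Ashcroft District $54,847; Thornfield Ward $216,869. Sum = $562,071.
Difference $562,070 − $562,071 = −$1 applied to largest allocation (Thornfield Ward): Thornfield Ward becomes $216,868.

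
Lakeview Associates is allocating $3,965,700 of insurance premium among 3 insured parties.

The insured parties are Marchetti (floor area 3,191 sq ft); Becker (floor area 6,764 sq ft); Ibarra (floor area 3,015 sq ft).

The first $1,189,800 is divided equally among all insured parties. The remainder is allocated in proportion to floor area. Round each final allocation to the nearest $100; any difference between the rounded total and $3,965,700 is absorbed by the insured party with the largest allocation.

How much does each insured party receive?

$1,189,800 shared equally gives $396,600 per insured party.
Remainder $2,775,900 by floor area (total 12,970): Marchetti 682,952.73 → $683,000; Becker 1,447,662.88 → $1,447,700; Ibarra 645,284.39 → $645,300.
Rounding difference −$100 on remainder applied to Becker.
Totals: Marchetti $396,600 + $683,000 = $1,079,600; Becker $396,600 + $1,447,600 = $1,844,200; Ibarra $396,600 + $645,300 = $1,041,900.

Marchetti: $1,079,600 | Becker: $1,844,200 | Ibarra: $1,041,900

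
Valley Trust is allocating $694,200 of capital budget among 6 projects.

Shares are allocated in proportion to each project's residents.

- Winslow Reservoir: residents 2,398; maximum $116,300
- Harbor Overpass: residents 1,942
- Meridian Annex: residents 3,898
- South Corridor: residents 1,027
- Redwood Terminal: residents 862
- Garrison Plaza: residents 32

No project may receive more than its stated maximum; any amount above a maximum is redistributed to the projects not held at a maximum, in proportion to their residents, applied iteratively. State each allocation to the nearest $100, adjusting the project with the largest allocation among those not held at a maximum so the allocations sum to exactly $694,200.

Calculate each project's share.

Sum of residents: 10,159.
Unconstrained shares: Winslow Reservoir 163,863.73; Harbor Overpass 132,703.65; Meridian Annex 266,363.97; South Corridor 70,178.50; Redwood Terminal 58,903.47; Garrison Plaza 2,186.67.
Capped: Winslow Reservoir ($116,300); residual $577,900 reallocated over remaining residents 7,761.
Shares after redistribution: Harbor Overpass 144,605.31 → $144,600; Meridian Annex 290,253.09 → $290,300; South Corridor 76,472.53 → $76,500; Redwood Terminal 64,186.29 → $64,200; Garrison Plaza 2,382.79 → $2,400.
Rounding difference −$100 applied to Meridian Annex → $290,200.

Winslow Reservoir: $116,300 | Harbor Overpass: $144,600 | Meridian Annex: $290,200 | South Corridor: $76,500 | Redwood Terminal: $64,200 | Garrison Plaza: $2,400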